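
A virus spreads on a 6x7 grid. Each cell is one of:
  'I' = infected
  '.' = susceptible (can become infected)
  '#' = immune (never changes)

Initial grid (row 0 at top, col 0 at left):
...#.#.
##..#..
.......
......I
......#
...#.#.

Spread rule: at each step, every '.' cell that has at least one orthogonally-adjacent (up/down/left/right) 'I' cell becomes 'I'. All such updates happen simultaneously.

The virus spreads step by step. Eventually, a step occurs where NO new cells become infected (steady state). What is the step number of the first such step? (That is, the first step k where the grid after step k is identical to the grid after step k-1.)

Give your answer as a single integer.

Step 0 (initial): 1 infected
Step 1: +2 new -> 3 infected
Step 2: +4 new -> 7 infected
Step 3: +5 new -> 12 infected
Step 4: +4 new -> 16 infected
Step 5: +4 new -> 20 infected
Step 6: +5 new -> 25 infected
Step 7: +4 new -> 29 infected
Step 8: +2 new -> 31 infected
Step 9: +1 new -> 32 infected
Step 10: +0 new -> 32 infected

Answer: 10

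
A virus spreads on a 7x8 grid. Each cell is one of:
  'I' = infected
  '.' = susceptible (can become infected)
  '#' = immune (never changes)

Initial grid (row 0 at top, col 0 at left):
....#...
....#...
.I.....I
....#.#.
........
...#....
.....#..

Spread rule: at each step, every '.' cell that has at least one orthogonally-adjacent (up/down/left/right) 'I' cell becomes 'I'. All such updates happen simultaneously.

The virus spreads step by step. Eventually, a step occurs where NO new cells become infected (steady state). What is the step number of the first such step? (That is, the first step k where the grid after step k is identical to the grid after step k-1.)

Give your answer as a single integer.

Step 0 (initial): 2 infected
Step 1: +7 new -> 9 infected
Step 2: +11 new -> 20 infected
Step 3: +13 new -> 33 infected
Step 4: +9 new -> 42 infected
Step 5: +5 new -> 47 infected
Step 6: +2 new -> 49 infected
Step 7: +1 new -> 50 infected
Step 8: +0 new -> 50 infected

Answer: 8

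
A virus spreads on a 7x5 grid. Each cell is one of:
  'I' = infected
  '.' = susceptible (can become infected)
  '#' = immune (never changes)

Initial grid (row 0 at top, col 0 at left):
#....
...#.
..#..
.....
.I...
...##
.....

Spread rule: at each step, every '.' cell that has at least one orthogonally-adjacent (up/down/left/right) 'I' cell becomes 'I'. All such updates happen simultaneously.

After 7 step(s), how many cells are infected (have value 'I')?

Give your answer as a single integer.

Step 0 (initial): 1 infected
Step 1: +4 new -> 5 infected
Step 2: +7 new -> 12 infected
Step 3: +6 new -> 18 infected
Step 4: +6 new -> 24 infected
Step 5: +3 new -> 27 infected
Step 6: +2 new -> 29 infected
Step 7: +1 new -> 30 infected

Answer: 30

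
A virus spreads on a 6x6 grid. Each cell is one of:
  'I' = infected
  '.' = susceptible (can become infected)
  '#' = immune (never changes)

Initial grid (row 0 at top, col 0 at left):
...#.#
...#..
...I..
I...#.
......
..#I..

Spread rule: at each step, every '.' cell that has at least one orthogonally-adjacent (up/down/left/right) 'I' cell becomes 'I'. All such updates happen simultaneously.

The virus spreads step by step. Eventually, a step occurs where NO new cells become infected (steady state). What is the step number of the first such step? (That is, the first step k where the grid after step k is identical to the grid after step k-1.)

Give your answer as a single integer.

Answer: 5

Derivation:
Step 0 (initial): 3 infected
Step 1: +8 new -> 11 infected
Step 2: +11 new -> 22 infected
Step 3: +8 new -> 30 infected
Step 4: +1 new -> 31 infected
Step 5: +0 new -> 31 infected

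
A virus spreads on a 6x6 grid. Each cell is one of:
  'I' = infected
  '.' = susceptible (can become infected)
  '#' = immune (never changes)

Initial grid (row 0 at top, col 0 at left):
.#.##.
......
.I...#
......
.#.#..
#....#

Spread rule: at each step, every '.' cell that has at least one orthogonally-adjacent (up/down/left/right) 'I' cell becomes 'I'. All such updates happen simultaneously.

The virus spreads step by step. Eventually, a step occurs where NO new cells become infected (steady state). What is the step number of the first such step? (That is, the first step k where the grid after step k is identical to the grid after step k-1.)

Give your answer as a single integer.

Answer: 7

Derivation:
Step 0 (initial): 1 infected
Step 1: +4 new -> 5 infected
Step 2: +5 new -> 10 infected
Step 3: +7 new -> 17 infected
Step 4: +3 new -> 20 infected
Step 5: +5 new -> 25 infected
Step 6: +3 new -> 28 infected
Step 7: +0 new -> 28 infected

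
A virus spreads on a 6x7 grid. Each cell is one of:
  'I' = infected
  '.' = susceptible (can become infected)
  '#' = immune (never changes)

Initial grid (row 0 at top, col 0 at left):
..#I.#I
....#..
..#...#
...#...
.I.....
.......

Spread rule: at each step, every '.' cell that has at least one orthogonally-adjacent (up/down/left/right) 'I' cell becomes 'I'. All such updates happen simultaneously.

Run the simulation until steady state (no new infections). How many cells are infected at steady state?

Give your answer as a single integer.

Step 0 (initial): 3 infected
Step 1: +7 new -> 10 infected
Step 2: +9 new -> 19 infected
Step 3: +6 new -> 25 infected
Step 4: +6 new -> 31 infected
Step 5: +4 new -> 35 infected
Step 6: +1 new -> 36 infected
Step 7: +0 new -> 36 infected

Answer: 36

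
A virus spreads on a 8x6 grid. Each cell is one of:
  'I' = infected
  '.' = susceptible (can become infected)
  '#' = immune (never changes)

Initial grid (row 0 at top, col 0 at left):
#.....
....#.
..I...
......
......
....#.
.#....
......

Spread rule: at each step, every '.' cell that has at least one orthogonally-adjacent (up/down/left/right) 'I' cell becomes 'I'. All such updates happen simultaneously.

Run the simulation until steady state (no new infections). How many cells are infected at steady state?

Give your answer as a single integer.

Answer: 44

Derivation:
Step 0 (initial): 1 infected
Step 1: +4 new -> 5 infected
Step 2: +8 new -> 13 infected
Step 3: +9 new -> 22 infected
Step 4: +8 new -> 30 infected
Step 5: +5 new -> 35 infected
Step 6: +5 new -> 40 infected
Step 7: +3 new -> 43 infected
Step 8: +1 new -> 44 infected
Step 9: +0 new -> 44 infected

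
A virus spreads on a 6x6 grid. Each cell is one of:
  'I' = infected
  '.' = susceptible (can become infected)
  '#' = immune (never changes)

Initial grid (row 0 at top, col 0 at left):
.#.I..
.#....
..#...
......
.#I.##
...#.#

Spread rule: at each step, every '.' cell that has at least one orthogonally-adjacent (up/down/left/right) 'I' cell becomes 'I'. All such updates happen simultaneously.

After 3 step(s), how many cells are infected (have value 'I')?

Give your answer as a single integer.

Answer: 21

Derivation:
Step 0 (initial): 2 infected
Step 1: +6 new -> 8 infected
Step 2: +7 new -> 15 infected
Step 3: +6 new -> 21 infected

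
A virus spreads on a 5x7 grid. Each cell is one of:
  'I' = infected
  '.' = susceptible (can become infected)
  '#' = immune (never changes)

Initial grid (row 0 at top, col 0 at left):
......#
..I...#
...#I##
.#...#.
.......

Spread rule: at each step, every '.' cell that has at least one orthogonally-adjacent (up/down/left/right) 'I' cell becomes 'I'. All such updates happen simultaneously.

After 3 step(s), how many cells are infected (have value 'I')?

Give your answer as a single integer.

Step 0 (initial): 2 infected
Step 1: +6 new -> 8 infected
Step 2: +9 new -> 17 infected
Step 3: +6 new -> 23 infected

Answer: 23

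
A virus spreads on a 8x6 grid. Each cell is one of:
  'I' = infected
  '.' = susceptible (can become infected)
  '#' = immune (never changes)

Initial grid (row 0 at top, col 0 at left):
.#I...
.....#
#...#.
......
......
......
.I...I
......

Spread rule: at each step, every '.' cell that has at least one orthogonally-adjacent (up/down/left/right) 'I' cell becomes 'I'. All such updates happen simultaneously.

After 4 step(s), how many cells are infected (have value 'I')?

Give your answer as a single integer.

Answer: 44

Derivation:
Step 0 (initial): 3 infected
Step 1: +9 new -> 12 infected
Step 2: +13 new -> 25 infected
Step 3: +13 new -> 38 infected
Step 4: +6 new -> 44 infected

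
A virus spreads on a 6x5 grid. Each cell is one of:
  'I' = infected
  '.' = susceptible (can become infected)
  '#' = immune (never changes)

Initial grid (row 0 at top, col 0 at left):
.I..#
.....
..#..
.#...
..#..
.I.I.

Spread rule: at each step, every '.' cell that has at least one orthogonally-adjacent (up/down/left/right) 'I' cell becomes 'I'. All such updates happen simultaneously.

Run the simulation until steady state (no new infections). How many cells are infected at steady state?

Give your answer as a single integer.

Answer: 26

Derivation:
Step 0 (initial): 3 infected
Step 1: +8 new -> 11 infected
Step 2: +7 new -> 18 infected
Step 3: +6 new -> 24 infected
Step 4: +2 new -> 26 infected
Step 5: +0 new -> 26 infected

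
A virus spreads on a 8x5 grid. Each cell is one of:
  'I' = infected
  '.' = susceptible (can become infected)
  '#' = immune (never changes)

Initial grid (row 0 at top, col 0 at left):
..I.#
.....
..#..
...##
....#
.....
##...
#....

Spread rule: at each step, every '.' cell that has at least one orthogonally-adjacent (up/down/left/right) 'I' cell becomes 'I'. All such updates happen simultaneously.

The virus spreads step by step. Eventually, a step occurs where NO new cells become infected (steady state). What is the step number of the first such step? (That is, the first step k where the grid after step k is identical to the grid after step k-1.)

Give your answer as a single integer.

Step 0 (initial): 1 infected
Step 1: +3 new -> 4 infected
Step 2: +3 new -> 7 infected
Step 3: +4 new -> 11 infected
Step 4: +3 new -> 14 infected
Step 5: +3 new -> 17 infected
Step 6: +3 new -> 20 infected
Step 7: +3 new -> 23 infected
Step 8: +2 new -> 25 infected
Step 9: +3 new -> 28 infected
Step 10: +3 new -> 31 infected
Step 11: +1 new -> 32 infected
Step 12: +0 new -> 32 infected

Answer: 12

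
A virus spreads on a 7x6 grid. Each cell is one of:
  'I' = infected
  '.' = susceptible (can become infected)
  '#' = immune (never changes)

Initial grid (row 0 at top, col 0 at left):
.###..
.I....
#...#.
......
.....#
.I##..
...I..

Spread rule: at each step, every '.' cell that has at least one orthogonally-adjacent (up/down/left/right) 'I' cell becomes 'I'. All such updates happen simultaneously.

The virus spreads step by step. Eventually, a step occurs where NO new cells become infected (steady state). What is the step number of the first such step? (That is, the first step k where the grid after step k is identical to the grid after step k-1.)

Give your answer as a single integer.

Step 0 (initial): 3 infected
Step 1: +8 new -> 11 infected
Step 2: +9 new -> 20 infected
Step 3: +7 new -> 27 infected
Step 4: +4 new -> 31 infected
Step 5: +3 new -> 34 infected
Step 6: +0 new -> 34 infected

Answer: 6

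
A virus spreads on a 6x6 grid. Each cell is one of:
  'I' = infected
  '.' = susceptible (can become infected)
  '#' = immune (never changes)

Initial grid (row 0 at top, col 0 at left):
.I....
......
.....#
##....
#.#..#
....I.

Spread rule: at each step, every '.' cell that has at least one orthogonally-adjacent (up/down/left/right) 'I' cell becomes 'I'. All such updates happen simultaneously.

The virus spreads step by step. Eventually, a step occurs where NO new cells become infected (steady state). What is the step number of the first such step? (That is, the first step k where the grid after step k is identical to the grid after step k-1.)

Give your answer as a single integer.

Answer: 6

Derivation:
Step 0 (initial): 2 infected
Step 1: +6 new -> 8 infected
Step 2: +7 new -> 15 infected
Step 3: +8 new -> 23 infected
Step 4: +6 new -> 29 infected
Step 5: +1 new -> 30 infected
Step 6: +0 new -> 30 infected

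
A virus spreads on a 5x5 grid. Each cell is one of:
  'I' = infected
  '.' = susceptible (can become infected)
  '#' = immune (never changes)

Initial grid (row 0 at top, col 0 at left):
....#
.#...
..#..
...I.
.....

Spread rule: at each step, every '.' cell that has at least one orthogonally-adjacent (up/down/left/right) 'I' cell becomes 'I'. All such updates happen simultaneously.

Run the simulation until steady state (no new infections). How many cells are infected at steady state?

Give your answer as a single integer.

Step 0 (initial): 1 infected
Step 1: +4 new -> 5 infected
Step 2: +5 new -> 10 infected
Step 3: +6 new -> 16 infected
Step 4: +3 new -> 19 infected
Step 5: +2 new -> 21 infected
Step 6: +1 new -> 22 infected
Step 7: +0 new -> 22 infected

Answer: 22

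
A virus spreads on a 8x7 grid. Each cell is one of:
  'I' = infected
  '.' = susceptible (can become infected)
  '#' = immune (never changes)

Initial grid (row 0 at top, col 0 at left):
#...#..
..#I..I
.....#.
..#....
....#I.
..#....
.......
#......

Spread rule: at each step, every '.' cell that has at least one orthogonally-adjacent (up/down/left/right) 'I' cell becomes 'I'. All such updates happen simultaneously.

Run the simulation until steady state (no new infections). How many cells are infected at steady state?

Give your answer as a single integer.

Answer: 48

Derivation:
Step 0 (initial): 3 infected
Step 1: +9 new -> 12 infected
Step 2: +10 new -> 22 infected
Step 3: +7 new -> 29 infected
Step 4: +7 new -> 36 infected
Step 5: +5 new -> 41 infected
Step 6: +4 new -> 45 infected
Step 7: +3 new -> 48 infected
Step 8: +0 new -> 48 infected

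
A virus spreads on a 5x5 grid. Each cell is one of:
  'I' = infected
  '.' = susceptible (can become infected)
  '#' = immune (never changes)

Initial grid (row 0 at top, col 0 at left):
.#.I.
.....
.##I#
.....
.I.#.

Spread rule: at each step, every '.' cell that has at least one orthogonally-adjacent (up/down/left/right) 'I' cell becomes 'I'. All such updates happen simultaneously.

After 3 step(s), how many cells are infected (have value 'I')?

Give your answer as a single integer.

Step 0 (initial): 3 infected
Step 1: +7 new -> 10 infected
Step 2: +5 new -> 15 infected
Step 3: +3 new -> 18 infected

Answer: 18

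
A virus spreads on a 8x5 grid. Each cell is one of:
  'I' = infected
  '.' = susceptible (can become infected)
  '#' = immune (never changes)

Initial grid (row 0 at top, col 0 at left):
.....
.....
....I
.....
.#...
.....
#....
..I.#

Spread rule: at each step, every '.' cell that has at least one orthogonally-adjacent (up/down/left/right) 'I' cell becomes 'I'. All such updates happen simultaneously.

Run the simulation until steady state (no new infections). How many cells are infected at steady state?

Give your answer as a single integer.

Answer: 37

Derivation:
Step 0 (initial): 2 infected
Step 1: +6 new -> 8 infected
Step 2: +9 new -> 17 infected
Step 3: +10 new -> 27 infected
Step 4: +5 new -> 32 infected
Step 5: +4 new -> 36 infected
Step 6: +1 new -> 37 infected
Step 7: +0 new -> 37 infected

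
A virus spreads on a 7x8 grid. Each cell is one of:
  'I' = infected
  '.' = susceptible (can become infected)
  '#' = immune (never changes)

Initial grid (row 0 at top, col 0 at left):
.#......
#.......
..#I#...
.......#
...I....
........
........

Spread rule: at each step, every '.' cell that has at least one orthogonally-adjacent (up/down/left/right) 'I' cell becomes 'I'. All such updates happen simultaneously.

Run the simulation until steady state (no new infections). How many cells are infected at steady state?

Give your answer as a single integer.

Answer: 50

Derivation:
Step 0 (initial): 2 infected
Step 1: +5 new -> 7 infected
Step 2: +10 new -> 17 infected
Step 3: +12 new -> 29 infected
Step 4: +11 new -> 40 infected
Step 5: +7 new -> 47 infected
Step 6: +3 new -> 50 infected
Step 7: +0 new -> 50 infected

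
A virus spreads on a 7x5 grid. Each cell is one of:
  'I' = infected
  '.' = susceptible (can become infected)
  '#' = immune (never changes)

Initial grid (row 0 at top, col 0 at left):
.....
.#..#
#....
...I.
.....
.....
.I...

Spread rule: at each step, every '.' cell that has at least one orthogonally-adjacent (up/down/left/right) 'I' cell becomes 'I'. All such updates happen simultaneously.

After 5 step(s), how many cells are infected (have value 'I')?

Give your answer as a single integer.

Step 0 (initial): 2 infected
Step 1: +7 new -> 9 infected
Step 2: +11 new -> 20 infected
Step 3: +7 new -> 27 infected
Step 4: +2 new -> 29 infected
Step 5: +1 new -> 30 infected

Answer: 30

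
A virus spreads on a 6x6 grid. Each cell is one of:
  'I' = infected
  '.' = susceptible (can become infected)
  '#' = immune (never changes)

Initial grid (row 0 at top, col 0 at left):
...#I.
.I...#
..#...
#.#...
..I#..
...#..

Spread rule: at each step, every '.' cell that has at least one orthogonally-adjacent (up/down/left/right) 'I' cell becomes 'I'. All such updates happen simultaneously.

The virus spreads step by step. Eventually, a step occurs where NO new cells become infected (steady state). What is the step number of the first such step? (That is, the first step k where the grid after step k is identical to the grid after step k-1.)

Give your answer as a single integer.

Answer: 7

Derivation:
Step 0 (initial): 3 infected
Step 1: +8 new -> 11 infected
Step 2: +8 new -> 19 infected
Step 3: +4 new -> 23 infected
Step 4: +3 new -> 26 infected
Step 5: +2 new -> 28 infected
Step 6: +1 new -> 29 infected
Step 7: +0 new -> 29 infected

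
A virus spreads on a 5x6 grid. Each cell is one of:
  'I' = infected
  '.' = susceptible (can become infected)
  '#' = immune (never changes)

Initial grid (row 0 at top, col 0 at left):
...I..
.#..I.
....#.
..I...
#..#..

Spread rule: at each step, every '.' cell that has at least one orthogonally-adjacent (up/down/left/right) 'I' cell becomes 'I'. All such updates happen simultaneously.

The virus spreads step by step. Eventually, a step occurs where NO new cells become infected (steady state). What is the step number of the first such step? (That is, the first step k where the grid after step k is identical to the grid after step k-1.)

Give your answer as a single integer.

Step 0 (initial): 3 infected
Step 1: +8 new -> 11 infected
Step 2: +9 new -> 20 infected
Step 3: +4 new -> 24 infected
Step 4: +2 new -> 26 infected
Step 5: +0 new -> 26 infected

Answer: 5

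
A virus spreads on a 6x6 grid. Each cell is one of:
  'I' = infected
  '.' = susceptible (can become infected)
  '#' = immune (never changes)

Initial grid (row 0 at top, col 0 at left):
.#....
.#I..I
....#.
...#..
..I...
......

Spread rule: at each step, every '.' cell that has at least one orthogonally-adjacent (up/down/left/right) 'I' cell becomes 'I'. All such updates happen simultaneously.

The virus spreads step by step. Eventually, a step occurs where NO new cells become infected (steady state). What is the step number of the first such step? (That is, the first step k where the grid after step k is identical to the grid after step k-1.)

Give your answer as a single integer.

Step 0 (initial): 3 infected
Step 1: +10 new -> 13 infected
Step 2: +10 new -> 23 infected
Step 3: +6 new -> 29 infected
Step 4: +2 new -> 31 infected
Step 5: +1 new -> 32 infected
Step 6: +0 new -> 32 infected

Answer: 6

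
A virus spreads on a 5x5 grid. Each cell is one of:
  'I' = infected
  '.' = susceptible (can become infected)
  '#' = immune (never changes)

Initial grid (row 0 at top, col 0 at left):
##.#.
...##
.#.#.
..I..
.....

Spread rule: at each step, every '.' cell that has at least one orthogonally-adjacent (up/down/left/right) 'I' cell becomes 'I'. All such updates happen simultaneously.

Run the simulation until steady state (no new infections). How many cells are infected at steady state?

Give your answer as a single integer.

Step 0 (initial): 1 infected
Step 1: +4 new -> 5 infected
Step 2: +5 new -> 10 infected
Step 3: +6 new -> 16 infected
Step 4: +1 new -> 17 infected
Step 5: +0 new -> 17 infected

Answer: 17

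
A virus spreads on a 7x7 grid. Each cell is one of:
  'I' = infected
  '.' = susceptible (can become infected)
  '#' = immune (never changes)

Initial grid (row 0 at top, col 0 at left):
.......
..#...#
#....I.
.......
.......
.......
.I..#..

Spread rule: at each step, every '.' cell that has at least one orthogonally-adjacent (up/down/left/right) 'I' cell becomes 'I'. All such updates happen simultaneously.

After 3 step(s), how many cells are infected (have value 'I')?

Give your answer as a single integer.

Answer: 31

Derivation:
Step 0 (initial): 2 infected
Step 1: +7 new -> 9 infected
Step 2: +10 new -> 19 infected
Step 3: +12 new -> 31 infected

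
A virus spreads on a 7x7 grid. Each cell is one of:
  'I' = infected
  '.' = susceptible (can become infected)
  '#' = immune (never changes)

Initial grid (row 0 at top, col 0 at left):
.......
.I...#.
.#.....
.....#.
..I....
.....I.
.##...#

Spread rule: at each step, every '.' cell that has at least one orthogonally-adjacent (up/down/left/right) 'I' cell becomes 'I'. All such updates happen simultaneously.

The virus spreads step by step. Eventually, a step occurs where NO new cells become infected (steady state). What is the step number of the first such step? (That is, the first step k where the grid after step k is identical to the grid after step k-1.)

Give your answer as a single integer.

Answer: 7

Derivation:
Step 0 (initial): 3 infected
Step 1: +11 new -> 14 infected
Step 2: +13 new -> 27 infected
Step 3: +8 new -> 35 infected
Step 4: +4 new -> 39 infected
Step 5: +3 new -> 42 infected
Step 6: +1 new -> 43 infected
Step 7: +0 new -> 43 infected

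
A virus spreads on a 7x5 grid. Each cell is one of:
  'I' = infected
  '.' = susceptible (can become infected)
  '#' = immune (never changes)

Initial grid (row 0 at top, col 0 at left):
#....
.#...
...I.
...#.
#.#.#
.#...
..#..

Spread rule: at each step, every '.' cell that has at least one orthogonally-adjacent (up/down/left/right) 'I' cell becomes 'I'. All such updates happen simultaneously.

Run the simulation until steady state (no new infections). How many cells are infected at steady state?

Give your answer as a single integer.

Step 0 (initial): 1 infected
Step 1: +3 new -> 4 infected
Step 2: +6 new -> 10 infected
Step 3: +4 new -> 14 infected
Step 4: +4 new -> 18 infected
Step 5: +0 new -> 18 infected

Answer: 18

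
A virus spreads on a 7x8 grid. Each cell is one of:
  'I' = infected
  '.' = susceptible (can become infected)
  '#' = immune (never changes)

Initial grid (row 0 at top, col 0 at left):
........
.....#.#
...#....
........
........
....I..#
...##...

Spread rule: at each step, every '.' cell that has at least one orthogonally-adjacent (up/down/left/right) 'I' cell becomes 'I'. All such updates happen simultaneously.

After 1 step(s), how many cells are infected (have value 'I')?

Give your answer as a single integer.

Answer: 4

Derivation:
Step 0 (initial): 1 infected
Step 1: +3 new -> 4 infected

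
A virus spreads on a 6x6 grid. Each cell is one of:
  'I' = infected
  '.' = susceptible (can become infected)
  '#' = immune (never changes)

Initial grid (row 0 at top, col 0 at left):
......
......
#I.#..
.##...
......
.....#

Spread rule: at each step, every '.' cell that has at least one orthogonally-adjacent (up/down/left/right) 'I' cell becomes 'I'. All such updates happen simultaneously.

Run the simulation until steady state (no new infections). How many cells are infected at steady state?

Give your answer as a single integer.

Step 0 (initial): 1 infected
Step 1: +2 new -> 3 infected
Step 2: +3 new -> 6 infected
Step 3: +3 new -> 9 infected
Step 4: +2 new -> 11 infected
Step 5: +3 new -> 14 infected
Step 6: +3 new -> 17 infected
Step 7: +3 new -> 20 infected
Step 8: +3 new -> 23 infected
Step 9: +2 new -> 25 infected
Step 10: +2 new -> 27 infected
Step 11: +2 new -> 29 infected
Step 12: +2 new -> 31 infected
Step 13: +0 new -> 31 infected

Answer: 31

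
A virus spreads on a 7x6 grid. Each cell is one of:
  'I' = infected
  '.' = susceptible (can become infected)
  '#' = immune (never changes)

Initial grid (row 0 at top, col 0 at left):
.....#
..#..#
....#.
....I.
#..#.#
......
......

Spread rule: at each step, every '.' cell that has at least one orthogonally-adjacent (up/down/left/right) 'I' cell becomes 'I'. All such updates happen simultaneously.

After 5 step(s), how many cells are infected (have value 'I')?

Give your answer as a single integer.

Answer: 29

Derivation:
Step 0 (initial): 1 infected
Step 1: +3 new -> 4 infected
Step 2: +4 new -> 8 infected
Step 3: +7 new -> 15 infected
Step 4: +8 new -> 23 infected
Step 5: +6 new -> 29 infected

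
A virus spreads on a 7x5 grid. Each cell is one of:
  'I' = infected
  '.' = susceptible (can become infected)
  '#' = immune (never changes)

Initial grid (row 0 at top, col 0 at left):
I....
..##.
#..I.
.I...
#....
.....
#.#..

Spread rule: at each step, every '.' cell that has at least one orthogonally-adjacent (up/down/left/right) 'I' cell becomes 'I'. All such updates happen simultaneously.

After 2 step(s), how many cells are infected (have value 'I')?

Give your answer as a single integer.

Answer: 19

Derivation:
Step 0 (initial): 3 infected
Step 1: +9 new -> 12 infected
Step 2: +7 new -> 19 infected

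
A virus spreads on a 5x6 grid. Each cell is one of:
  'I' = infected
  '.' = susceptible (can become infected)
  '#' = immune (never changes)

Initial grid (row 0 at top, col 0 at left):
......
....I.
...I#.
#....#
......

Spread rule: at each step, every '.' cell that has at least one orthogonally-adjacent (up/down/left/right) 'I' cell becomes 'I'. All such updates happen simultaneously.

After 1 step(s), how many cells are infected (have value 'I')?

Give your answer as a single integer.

Answer: 7

Derivation:
Step 0 (initial): 2 infected
Step 1: +5 new -> 7 infected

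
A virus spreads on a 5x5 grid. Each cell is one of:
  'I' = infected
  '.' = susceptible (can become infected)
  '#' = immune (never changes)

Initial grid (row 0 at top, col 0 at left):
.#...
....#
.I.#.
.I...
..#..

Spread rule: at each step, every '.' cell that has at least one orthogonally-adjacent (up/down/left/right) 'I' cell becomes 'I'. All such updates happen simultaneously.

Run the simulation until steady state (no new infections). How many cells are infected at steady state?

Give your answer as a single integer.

Answer: 21

Derivation:
Step 0 (initial): 2 infected
Step 1: +6 new -> 8 infected
Step 2: +4 new -> 12 infected
Step 3: +5 new -> 17 infected
Step 4: +3 new -> 20 infected
Step 5: +1 new -> 21 infected
Step 6: +0 new -> 21 infected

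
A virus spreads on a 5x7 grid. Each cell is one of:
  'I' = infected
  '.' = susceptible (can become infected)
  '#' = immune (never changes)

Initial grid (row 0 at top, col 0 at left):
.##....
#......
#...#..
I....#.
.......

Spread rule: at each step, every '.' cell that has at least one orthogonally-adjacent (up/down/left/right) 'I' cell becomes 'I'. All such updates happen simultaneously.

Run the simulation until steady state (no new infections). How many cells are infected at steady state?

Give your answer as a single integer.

Step 0 (initial): 1 infected
Step 1: +2 new -> 3 infected
Step 2: +3 new -> 6 infected
Step 3: +4 new -> 10 infected
Step 4: +4 new -> 14 infected
Step 5: +2 new -> 16 infected
Step 6: +3 new -> 19 infected
Step 7: +3 new -> 22 infected
Step 8: +4 new -> 26 infected
Step 9: +2 new -> 28 infected
Step 10: +0 new -> 28 infected

Answer: 28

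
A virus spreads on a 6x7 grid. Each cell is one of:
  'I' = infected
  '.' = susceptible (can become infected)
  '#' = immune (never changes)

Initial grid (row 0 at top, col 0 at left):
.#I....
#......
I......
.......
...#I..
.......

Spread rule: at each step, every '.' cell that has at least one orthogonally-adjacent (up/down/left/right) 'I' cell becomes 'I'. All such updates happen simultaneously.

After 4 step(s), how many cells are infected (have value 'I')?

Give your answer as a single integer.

Step 0 (initial): 3 infected
Step 1: +7 new -> 10 infected
Step 2: +12 new -> 22 infected
Step 3: +10 new -> 32 infected
Step 4: +5 new -> 37 infected

Answer: 37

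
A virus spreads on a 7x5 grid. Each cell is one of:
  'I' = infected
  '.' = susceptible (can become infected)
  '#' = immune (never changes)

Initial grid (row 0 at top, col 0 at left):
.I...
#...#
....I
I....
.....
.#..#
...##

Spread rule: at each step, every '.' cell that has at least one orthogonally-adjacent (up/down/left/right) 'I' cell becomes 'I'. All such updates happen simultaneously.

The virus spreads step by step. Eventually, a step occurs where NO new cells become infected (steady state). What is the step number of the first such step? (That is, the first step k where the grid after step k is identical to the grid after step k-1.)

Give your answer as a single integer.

Step 0 (initial): 3 infected
Step 1: +8 new -> 11 infected
Step 2: +10 new -> 21 infected
Step 3: +4 new -> 25 infected
Step 4: +3 new -> 28 infected
Step 5: +1 new -> 29 infected
Step 6: +0 new -> 29 infected

Answer: 6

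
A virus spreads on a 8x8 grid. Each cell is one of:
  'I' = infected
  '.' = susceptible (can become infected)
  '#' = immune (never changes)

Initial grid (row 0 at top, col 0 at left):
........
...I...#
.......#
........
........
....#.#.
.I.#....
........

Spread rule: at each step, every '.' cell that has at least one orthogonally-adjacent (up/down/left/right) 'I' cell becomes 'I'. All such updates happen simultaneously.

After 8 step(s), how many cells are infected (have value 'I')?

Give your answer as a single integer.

Step 0 (initial): 2 infected
Step 1: +8 new -> 10 infected
Step 2: +12 new -> 22 infected
Step 3: +14 new -> 36 infected
Step 4: +8 new -> 44 infected
Step 5: +5 new -> 49 infected
Step 6: +5 new -> 54 infected
Step 7: +3 new -> 57 infected
Step 8: +2 new -> 59 infected

Answer: 59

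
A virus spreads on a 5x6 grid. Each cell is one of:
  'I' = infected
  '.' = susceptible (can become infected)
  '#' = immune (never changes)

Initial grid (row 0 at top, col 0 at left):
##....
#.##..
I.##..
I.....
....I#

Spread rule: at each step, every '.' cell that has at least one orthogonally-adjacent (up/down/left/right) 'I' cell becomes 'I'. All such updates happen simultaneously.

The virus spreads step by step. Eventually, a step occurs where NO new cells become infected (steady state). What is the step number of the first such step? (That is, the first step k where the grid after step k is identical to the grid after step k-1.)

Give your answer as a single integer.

Step 0 (initial): 3 infected
Step 1: +5 new -> 8 infected
Step 2: +7 new -> 15 infected
Step 3: +2 new -> 17 infected
Step 4: +2 new -> 19 infected
Step 5: +2 new -> 21 infected
Step 6: +1 new -> 22 infected
Step 7: +0 new -> 22 infected

Answer: 7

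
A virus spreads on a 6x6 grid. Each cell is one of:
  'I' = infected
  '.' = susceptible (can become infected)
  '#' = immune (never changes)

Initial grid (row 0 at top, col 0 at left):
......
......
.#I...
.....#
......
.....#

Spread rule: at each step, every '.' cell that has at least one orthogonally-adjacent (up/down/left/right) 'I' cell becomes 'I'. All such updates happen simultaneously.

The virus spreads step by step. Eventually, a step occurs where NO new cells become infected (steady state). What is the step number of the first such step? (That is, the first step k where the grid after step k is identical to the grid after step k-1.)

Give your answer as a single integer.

Answer: 6

Derivation:
Step 0 (initial): 1 infected
Step 1: +3 new -> 4 infected
Step 2: +7 new -> 11 infected
Step 3: +10 new -> 21 infected
Step 4: +8 new -> 29 infected
Step 5: +4 new -> 33 infected
Step 6: +0 new -> 33 infected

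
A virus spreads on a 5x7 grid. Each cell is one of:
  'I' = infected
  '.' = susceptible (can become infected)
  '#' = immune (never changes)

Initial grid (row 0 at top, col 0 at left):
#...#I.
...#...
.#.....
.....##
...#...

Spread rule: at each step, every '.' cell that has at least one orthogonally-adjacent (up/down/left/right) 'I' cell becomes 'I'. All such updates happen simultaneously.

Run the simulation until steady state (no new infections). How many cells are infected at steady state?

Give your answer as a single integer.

Answer: 28

Derivation:
Step 0 (initial): 1 infected
Step 1: +2 new -> 3 infected
Step 2: +3 new -> 6 infected
Step 3: +2 new -> 8 infected
Step 4: +2 new -> 10 infected
Step 5: +3 new -> 13 infected
Step 6: +3 new -> 16 infected
Step 7: +5 new -> 21 infected
Step 8: +5 new -> 26 infected
Step 9: +2 new -> 28 infected
Step 10: +0 new -> 28 infected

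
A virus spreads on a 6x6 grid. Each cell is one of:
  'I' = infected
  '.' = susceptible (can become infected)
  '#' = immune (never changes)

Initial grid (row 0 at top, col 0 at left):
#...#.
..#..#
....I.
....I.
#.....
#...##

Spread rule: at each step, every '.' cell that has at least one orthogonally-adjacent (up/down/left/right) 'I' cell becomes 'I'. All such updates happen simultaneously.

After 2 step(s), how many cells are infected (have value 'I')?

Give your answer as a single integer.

Step 0 (initial): 2 infected
Step 1: +6 new -> 8 infected
Step 2: +5 new -> 13 infected

Answer: 13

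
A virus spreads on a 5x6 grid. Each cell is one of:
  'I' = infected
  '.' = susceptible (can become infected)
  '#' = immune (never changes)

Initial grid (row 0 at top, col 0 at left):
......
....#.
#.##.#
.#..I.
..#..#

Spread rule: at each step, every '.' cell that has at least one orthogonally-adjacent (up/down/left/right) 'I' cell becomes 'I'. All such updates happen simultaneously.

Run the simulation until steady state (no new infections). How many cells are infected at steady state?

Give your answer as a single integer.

Step 0 (initial): 1 infected
Step 1: +4 new -> 5 infected
Step 2: +2 new -> 7 infected
Step 3: +0 new -> 7 infected

Answer: 7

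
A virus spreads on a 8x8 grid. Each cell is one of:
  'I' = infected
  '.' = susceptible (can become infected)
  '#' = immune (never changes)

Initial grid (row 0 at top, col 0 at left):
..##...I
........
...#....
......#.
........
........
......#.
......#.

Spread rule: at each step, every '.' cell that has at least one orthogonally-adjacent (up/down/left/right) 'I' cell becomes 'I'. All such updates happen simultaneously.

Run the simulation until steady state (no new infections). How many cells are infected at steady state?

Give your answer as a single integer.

Answer: 58

Derivation:
Step 0 (initial): 1 infected
Step 1: +2 new -> 3 infected
Step 2: +3 new -> 6 infected
Step 3: +4 new -> 10 infected
Step 4: +3 new -> 13 infected
Step 5: +5 new -> 18 infected
Step 6: +5 new -> 23 infected
Step 7: +6 new -> 29 infected
Step 8: +7 new -> 36 infected
Step 9: +7 new -> 43 infected
Step 10: +5 new -> 48 infected
Step 11: +4 new -> 52 infected
Step 12: +3 new -> 55 infected
Step 13: +2 new -> 57 infected
Step 14: +1 new -> 58 infected
Step 15: +0 new -> 58 infected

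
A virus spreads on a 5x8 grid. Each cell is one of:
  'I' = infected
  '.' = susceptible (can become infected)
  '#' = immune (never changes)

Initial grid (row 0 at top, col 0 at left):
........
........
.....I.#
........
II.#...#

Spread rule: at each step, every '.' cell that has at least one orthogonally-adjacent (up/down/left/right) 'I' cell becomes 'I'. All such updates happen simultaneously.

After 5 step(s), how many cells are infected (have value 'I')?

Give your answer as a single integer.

Step 0 (initial): 3 infected
Step 1: +7 new -> 10 infected
Step 2: +10 new -> 20 infected
Step 3: +11 new -> 31 infected
Step 4: +5 new -> 36 infected
Step 5: +1 new -> 37 infected

Answer: 37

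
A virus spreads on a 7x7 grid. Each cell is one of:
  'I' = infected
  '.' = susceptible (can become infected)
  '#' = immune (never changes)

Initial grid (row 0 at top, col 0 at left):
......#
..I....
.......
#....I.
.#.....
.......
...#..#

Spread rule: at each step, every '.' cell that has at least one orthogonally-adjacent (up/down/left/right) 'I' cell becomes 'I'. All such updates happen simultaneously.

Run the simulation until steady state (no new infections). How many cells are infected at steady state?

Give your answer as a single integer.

Answer: 44

Derivation:
Step 0 (initial): 2 infected
Step 1: +8 new -> 10 infected
Step 2: +14 new -> 24 infected
Step 3: +11 new -> 35 infected
Step 4: +3 new -> 38 infected
Step 5: +2 new -> 40 infected
Step 6: +2 new -> 42 infected
Step 7: +2 new -> 44 infected
Step 8: +0 new -> 44 infected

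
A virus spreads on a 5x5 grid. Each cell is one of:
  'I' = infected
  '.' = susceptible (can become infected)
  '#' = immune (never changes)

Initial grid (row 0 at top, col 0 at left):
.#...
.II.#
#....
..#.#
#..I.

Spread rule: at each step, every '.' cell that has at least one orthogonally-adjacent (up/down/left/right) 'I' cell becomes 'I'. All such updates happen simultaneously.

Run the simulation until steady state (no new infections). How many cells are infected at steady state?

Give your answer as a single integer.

Step 0 (initial): 3 infected
Step 1: +8 new -> 11 infected
Step 2: +5 new -> 16 infected
Step 3: +3 new -> 19 infected
Step 4: +0 new -> 19 infected

Answer: 19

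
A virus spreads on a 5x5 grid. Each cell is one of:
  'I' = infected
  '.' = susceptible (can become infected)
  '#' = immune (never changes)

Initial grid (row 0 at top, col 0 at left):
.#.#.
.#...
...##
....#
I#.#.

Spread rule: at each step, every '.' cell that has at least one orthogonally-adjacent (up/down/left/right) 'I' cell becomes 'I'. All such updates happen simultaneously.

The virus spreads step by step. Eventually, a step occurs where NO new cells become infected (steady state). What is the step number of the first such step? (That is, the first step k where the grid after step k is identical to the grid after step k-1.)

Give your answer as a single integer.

Answer: 9

Derivation:
Step 0 (initial): 1 infected
Step 1: +1 new -> 2 infected
Step 2: +2 new -> 4 infected
Step 3: +3 new -> 7 infected
Step 4: +4 new -> 11 infected
Step 5: +1 new -> 12 infected
Step 6: +2 new -> 14 infected
Step 7: +1 new -> 15 infected
Step 8: +1 new -> 16 infected
Step 9: +0 new -> 16 infected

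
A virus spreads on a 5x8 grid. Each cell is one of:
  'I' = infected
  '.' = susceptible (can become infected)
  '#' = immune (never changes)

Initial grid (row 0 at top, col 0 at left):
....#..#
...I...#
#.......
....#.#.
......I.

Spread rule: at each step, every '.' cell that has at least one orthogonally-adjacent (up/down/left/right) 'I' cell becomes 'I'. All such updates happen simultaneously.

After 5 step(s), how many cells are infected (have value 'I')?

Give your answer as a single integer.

Answer: 33

Derivation:
Step 0 (initial): 2 infected
Step 1: +6 new -> 8 infected
Step 2: +9 new -> 17 infected
Step 3: +9 new -> 26 infected
Step 4: +5 new -> 31 infected
Step 5: +2 new -> 33 infected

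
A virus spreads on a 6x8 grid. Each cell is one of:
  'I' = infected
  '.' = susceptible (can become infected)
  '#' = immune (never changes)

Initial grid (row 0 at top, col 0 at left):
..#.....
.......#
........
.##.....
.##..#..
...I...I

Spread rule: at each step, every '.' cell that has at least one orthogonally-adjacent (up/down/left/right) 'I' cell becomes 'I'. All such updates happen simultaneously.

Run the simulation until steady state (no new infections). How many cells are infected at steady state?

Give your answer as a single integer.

Answer: 41

Derivation:
Step 0 (initial): 2 infected
Step 1: +5 new -> 7 infected
Step 2: +6 new -> 13 infected
Step 3: +5 new -> 18 infected
Step 4: +6 new -> 24 infected
Step 5: +7 new -> 31 infected
Step 6: +5 new -> 36 infected
Step 7: +4 new -> 40 infected
Step 8: +1 new -> 41 infected
Step 9: +0 new -> 41 infected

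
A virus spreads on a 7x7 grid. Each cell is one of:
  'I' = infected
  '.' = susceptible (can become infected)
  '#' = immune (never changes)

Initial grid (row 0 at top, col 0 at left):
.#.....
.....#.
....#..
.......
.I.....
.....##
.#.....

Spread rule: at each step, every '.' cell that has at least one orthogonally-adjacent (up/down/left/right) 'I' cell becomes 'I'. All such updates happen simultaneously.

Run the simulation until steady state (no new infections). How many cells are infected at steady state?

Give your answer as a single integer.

Step 0 (initial): 1 infected
Step 1: +4 new -> 5 infected
Step 2: +6 new -> 11 infected
Step 3: +8 new -> 19 infected
Step 4: +7 new -> 26 infected
Step 5: +6 new -> 32 infected
Step 6: +5 new -> 37 infected
Step 7: +3 new -> 40 infected
Step 8: +2 new -> 42 infected
Step 9: +1 new -> 43 infected
Step 10: +0 new -> 43 infected

Answer: 43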